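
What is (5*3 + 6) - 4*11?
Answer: -23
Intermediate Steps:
(5*3 + 6) - 4*11 = (15 + 6) - 44 = 21 - 44 = -23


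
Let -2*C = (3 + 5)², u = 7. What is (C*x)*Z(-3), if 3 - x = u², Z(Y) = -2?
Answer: -2944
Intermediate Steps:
C = -32 (C = -(3 + 5)²/2 = -½*8² = -½*64 = -32)
x = -46 (x = 3 - 1*7² = 3 - 1*49 = 3 - 49 = -46)
(C*x)*Z(-3) = -32*(-46)*(-2) = 1472*(-2) = -2944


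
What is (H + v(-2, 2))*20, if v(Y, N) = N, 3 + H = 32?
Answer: 620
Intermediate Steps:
H = 29 (H = -3 + 32 = 29)
(H + v(-2, 2))*20 = (29 + 2)*20 = 31*20 = 620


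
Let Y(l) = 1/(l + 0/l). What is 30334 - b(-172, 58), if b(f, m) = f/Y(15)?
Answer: 32914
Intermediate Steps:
Y(l) = 1/l (Y(l) = 1/(l + 0) = 1/l)
b(f, m) = 15*f (b(f, m) = f/(1/15) = f*15 = 15*f)
30334 - b(-172, 58) = 30334 - 15*(-172) = 30334 - 1*(-2580) = 30334 + 2580 = 32914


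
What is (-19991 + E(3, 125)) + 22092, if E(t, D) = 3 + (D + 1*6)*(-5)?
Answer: 1449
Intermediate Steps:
E(t, D) = -27 - 5*D (E(t, D) = 3 + (D + 6)*(-5) = 3 + (6 + D)*(-5) = 3 + (-30 - 5*D) = -27 - 5*D)
(-19991 + E(3, 125)) + 22092 = (-19991 + (-27 - 5*125)) + 22092 = (-19991 + (-27 - 625)) + 22092 = (-19991 - 652) + 22092 = -20643 + 22092 = 1449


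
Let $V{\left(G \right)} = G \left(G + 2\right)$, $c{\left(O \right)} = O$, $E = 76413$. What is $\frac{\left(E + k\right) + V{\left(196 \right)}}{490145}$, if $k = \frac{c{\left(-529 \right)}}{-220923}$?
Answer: $\frac{25454969512}{108284303835} \approx 0.23508$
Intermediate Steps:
$k = \frac{529}{220923}$ ($k = - \frac{529}{-220923} = \left(-529\right) \left(- \frac{1}{220923}\right) = \frac{529}{220923} \approx 0.0023945$)
$V{\left(G \right)} = G \left(2 + G\right)$
$\frac{\left(E + k\right) + V{\left(196 \right)}}{490145} = \frac{\left(76413 + \frac{529}{220923}\right) + 196 \left(2 + 196\right)}{490145} = \left(\frac{16881389728}{220923} + 196 \cdot 198\right) \frac{1}{490145} = \left(\frac{16881389728}{220923} + 38808\right) \frac{1}{490145} = \frac{25454969512}{220923} \cdot \frac{1}{490145} = \frac{25454969512}{108284303835}$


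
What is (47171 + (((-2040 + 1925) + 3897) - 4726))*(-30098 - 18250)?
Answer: -2234982996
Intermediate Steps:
(47171 + (((-2040 + 1925) + 3897) - 4726))*(-30098 - 18250) = (47171 + ((-115 + 3897) - 4726))*(-48348) = (47171 + (3782 - 4726))*(-48348) = (47171 - 944)*(-48348) = 46227*(-48348) = -2234982996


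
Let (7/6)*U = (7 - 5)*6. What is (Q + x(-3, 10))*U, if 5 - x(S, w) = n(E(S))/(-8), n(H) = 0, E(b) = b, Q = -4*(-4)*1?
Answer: 216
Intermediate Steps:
Q = 16 (Q = 16*1 = 16)
x(S, w) = 5 (x(S, w) = 5 - 0/(-8) = 5 - 0*(-1)/8 = 5 - 1*0 = 5 + 0 = 5)
U = 72/7 (U = 6*((7 - 5)*6)/7 = 6*(2*6)/7 = (6/7)*12 = 72/7 ≈ 10.286)
(Q + x(-3, 10))*U = (16 + 5)*(72/7) = 21*(72/7) = 216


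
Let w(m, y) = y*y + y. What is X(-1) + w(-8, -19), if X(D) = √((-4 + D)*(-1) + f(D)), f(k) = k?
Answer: 344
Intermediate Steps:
w(m, y) = y + y² (w(m, y) = y² + y = y + y²)
X(D) = 2 (X(D) = √((-4 + D)*(-1) + D) = √((4 - D) + D) = √4 = 2)
X(-1) + w(-8, -19) = 2 - 19*(1 - 19) = 2 - 19*(-18) = 2 + 342 = 344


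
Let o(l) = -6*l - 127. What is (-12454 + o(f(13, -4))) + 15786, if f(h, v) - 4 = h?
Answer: 3103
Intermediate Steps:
f(h, v) = 4 + h
o(l) = -127 - 6*l
(-12454 + o(f(13, -4))) + 15786 = (-12454 + (-127 - 6*(4 + 13))) + 15786 = (-12454 + (-127 - 6*17)) + 15786 = (-12454 + (-127 - 102)) + 15786 = (-12454 - 229) + 15786 = -12683 + 15786 = 3103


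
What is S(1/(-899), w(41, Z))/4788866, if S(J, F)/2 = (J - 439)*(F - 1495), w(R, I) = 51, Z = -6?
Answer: 569891928/2152595267 ≈ 0.26475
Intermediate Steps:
S(J, F) = 2*(-1495 + F)*(-439 + J) (S(J, F) = 2*((J - 439)*(F - 1495)) = 2*((-439 + J)*(-1495 + F)) = 2*((-1495 + F)*(-439 + J)) = 2*(-1495 + F)*(-439 + J))
S(1/(-899), w(41, Z))/4788866 = (1312610 - 2990/(-899) - 878*51 + 2*51/(-899))/4788866 = (1312610 - 2990*(-1/899) - 44778 + 2*51*(-1/899))*(1/4788866) = (1312610 + 2990/899 - 44778 - 102/899)*(1/4788866) = (1139783856/899)*(1/4788866) = 569891928/2152595267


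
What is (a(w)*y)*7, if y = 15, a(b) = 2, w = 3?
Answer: 210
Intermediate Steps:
(a(w)*y)*7 = (2*15)*7 = 30*7 = 210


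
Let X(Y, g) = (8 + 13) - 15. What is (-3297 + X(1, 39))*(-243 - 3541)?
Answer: 12453144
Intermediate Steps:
X(Y, g) = 6 (X(Y, g) = 21 - 15 = 6)
(-3297 + X(1, 39))*(-243 - 3541) = (-3297 + 6)*(-243 - 3541) = -3291*(-3784) = 12453144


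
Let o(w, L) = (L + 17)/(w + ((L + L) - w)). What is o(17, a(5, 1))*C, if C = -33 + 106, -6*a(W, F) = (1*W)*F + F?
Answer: -584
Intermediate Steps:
a(W, F) = -F/6 - F*W/6 (a(W, F) = -((1*W)*F + F)/6 = -(W*F + F)/6 = -(F*W + F)/6 = -(F + F*W)/6 = -F/6 - F*W/6)
o(w, L) = (17 + L)/(2*L) (o(w, L) = (17 + L)/(w + (2*L - w)) = (17 + L)/(w + (-w + 2*L)) = (17 + L)/((2*L)) = (17 + L)*(1/(2*L)) = (17 + L)/(2*L))
C = 73
o(17, a(5, 1))*C = ((17 - ⅙*1*(1 + 5))/(2*((-⅙*1*(1 + 5)))))*73 = ((17 - ⅙*1*6)/(2*((-⅙*1*6))))*73 = ((½)*(17 - 1)/(-1))*73 = ((½)*(-1)*16)*73 = -8*73 = -584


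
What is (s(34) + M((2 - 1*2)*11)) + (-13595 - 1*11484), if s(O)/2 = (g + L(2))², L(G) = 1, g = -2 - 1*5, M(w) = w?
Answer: -25007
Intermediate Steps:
g = -7 (g = -2 - 5 = -7)
s(O) = 72 (s(O) = 2*(-7 + 1)² = 2*(-6)² = 2*36 = 72)
(s(34) + M((2 - 1*2)*11)) + (-13595 - 1*11484) = (72 + (2 - 1*2)*11) + (-13595 - 1*11484) = (72 + (2 - 2)*11) + (-13595 - 11484) = (72 + 0*11) - 25079 = (72 + 0) - 25079 = 72 - 25079 = -25007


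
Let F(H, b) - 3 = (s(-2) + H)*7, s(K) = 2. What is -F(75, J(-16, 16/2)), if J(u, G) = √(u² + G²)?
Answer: -542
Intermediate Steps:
J(u, G) = √(G² + u²)
F(H, b) = 17 + 7*H (F(H, b) = 3 + (2 + H)*7 = 3 + (14 + 7*H) = 17 + 7*H)
-F(75, J(-16, 16/2)) = -(17 + 7*75) = -(17 + 525) = -1*542 = -542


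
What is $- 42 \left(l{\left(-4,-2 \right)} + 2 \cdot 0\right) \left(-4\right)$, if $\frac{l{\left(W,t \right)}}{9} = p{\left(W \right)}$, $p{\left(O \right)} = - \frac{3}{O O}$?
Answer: $- \frac{567}{2} \approx -283.5$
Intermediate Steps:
$p{\left(O \right)} = - \frac{3}{O^{2}}$
$l{\left(W,t \right)} = - \frac{27}{W^{2}}$ ($l{\left(W,t \right)} = 9 \left(- \frac{3}{W^{2}}\right) = - \frac{27}{W^{2}}$)
$- 42 \left(l{\left(-4,-2 \right)} + 2 \cdot 0\right) \left(-4\right) = - 42 \left(- \frac{27}{16} + 2 \cdot 0\right) \left(-4\right) = - 42 \left(\left(-27\right) \frac{1}{16} + 0\right) \left(-4\right) = - 42 \left(- \frac{27}{16} + 0\right) \left(-4\right) = \left(-42\right) \left(- \frac{27}{16}\right) \left(-4\right) = \frac{567}{8} \left(-4\right) = - \frac{567}{2}$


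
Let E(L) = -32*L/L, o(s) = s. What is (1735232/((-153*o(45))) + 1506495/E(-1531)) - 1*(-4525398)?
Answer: 986607941861/220320 ≈ 4.4781e+6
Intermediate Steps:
E(L) = -32 (E(L) = -32*1 = -32)
(1735232/((-153*o(45))) + 1506495/E(-1531)) - 1*(-4525398) = (1735232/((-153*45)) + 1506495/(-32)) - 1*(-4525398) = (1735232/(-6885) + 1506495*(-1/32)) + 4525398 = (1735232*(-1/6885) - 1506495/32) + 4525398 = (-1735232/6885 - 1506495/32) + 4525398 = -10427745499/220320 + 4525398 = 986607941861/220320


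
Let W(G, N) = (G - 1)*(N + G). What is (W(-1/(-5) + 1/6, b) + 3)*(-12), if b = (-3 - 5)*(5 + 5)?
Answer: -48091/75 ≈ -641.21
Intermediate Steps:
b = -80 (b = -8*10 = -80)
W(G, N) = (-1 + G)*(G + N)
(W(-1/(-5) + 1/6, b) + 3)*(-12) = (((-1/(-5) + 1/6)**2 - (-1/(-5) + 1/6) - 1*(-80) + (-1/(-5) + 1/6)*(-80)) + 3)*(-12) = (((-1*(-1/5) + 1*(1/6))**2 - (-1*(-1/5) + 1*(1/6)) + 80 + (-1*(-1/5) + 1*(1/6))*(-80)) + 3)*(-12) = (((1/5 + 1/6)**2 - (1/5 + 1/6) + 80 + (1/5 + 1/6)*(-80)) + 3)*(-12) = (((11/30)**2 - 1*11/30 + 80 + (11/30)*(-80)) + 3)*(-12) = ((121/900 - 11/30 + 80 - 88/3) + 3)*(-12) = (45391/900 + 3)*(-12) = (48091/900)*(-12) = -48091/75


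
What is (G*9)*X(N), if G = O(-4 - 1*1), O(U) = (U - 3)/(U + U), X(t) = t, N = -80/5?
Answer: -576/5 ≈ -115.20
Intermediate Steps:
N = -16 (N = -80*⅕ = -16)
O(U) = (-3 + U)/(2*U) (O(U) = (-3 + U)/((2*U)) = (-3 + U)*(1/(2*U)) = (-3 + U)/(2*U))
G = ⅘ (G = (-3 + (-4 - 1*1))/(2*(-4 - 1*1)) = (-3 + (-4 - 1))/(2*(-4 - 1)) = (½)*(-3 - 5)/(-5) = (½)*(-⅕)*(-8) = ⅘ ≈ 0.80000)
(G*9)*X(N) = ((⅘)*9)*(-16) = (36/5)*(-16) = -576/5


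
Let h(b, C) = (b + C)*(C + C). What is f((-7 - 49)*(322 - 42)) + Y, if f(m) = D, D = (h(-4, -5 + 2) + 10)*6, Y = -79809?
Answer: -79497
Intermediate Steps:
h(b, C) = 2*C*(C + b) (h(b, C) = (C + b)*(2*C) = 2*C*(C + b))
D = 312 (D = (2*(-5 + 2)*((-5 + 2) - 4) + 10)*6 = (2*(-3)*(-3 - 4) + 10)*6 = (2*(-3)*(-7) + 10)*6 = (42 + 10)*6 = 52*6 = 312)
f(m) = 312
f((-7 - 49)*(322 - 42)) + Y = 312 - 79809 = -79497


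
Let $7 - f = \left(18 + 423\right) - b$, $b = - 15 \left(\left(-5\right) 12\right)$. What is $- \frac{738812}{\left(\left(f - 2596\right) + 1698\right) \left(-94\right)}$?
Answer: $- \frac{184703}{10152} \approx -18.194$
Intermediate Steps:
$b = 900$ ($b = \left(-15\right) \left(-60\right) = 900$)
$f = 466$ ($f = 7 - \left(\left(18 + 423\right) - 900\right) = 7 - \left(441 - 900\right) = 7 - -459 = 7 + 459 = 466$)
$- \frac{738812}{\left(\left(f - 2596\right) + 1698\right) \left(-94\right)} = - \frac{738812}{\left(\left(466 - 2596\right) + 1698\right) \left(-94\right)} = - \frac{738812}{\left(-2130 + 1698\right) \left(-94\right)} = - \frac{738812}{\left(-432\right) \left(-94\right)} = - \frac{738812}{40608} = \left(-738812\right) \frac{1}{40608} = - \frac{184703}{10152}$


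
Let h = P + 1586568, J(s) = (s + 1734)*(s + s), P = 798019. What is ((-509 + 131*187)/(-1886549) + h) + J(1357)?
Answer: 20324850707001/1886549 ≈ 1.0774e+7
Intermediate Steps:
J(s) = 2*s*(1734 + s) (J(s) = (1734 + s)*(2*s) = 2*s*(1734 + s))
h = 2384587 (h = 798019 + 1586568 = 2384587)
((-509 + 131*187)/(-1886549) + h) + J(1357) = ((-509 + 131*187)/(-1886549) + 2384587) + 2*1357*(1734 + 1357) = ((-509 + 24497)*(-1/1886549) + 2384587) + 2*1357*3091 = (23988*(-1/1886549) + 2384587) + 8388974 = (-23988/1886549 + 2384587) + 8388974 = 4498640196275/1886549 + 8388974 = 20324850707001/1886549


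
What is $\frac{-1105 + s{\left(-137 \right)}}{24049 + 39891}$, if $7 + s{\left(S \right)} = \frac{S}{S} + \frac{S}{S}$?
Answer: $- \frac{111}{6394} \approx -0.01736$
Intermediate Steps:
$s{\left(S \right)} = -5$ ($s{\left(S \right)} = -7 + \left(\frac{S}{S} + \frac{S}{S}\right) = -7 + \left(1 + 1\right) = -7 + 2 = -5$)
$\frac{-1105 + s{\left(-137 \right)}}{24049 + 39891} = \frac{-1105 - 5}{24049 + 39891} = - \frac{1110}{63940} = \left(-1110\right) \frac{1}{63940} = - \frac{111}{6394}$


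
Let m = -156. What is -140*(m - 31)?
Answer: 26180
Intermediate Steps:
-140*(m - 31) = -140*(-156 - 31) = -140*(-187) = 26180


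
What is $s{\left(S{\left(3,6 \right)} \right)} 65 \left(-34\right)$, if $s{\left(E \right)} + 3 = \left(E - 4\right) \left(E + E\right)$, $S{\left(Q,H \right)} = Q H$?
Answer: $-1107210$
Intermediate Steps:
$S{\left(Q,H \right)} = H Q$
$s{\left(E \right)} = -3 + 2 E \left(-4 + E\right)$ ($s{\left(E \right)} = -3 + \left(E - 4\right) \left(E + E\right) = -3 + \left(-4 + E\right) 2 E = -3 + 2 E \left(-4 + E\right)$)
$s{\left(S{\left(3,6 \right)} \right)} 65 \left(-34\right) = \left(-3 - 8 \cdot 6 \cdot 3 + 2 \left(6 \cdot 3\right)^{2}\right) 65 \left(-34\right) = \left(-3 - 144 + 2 \cdot 18^{2}\right) 65 \left(-34\right) = \left(-3 - 144 + 2 \cdot 324\right) 65 \left(-34\right) = \left(-3 - 144 + 648\right) 65 \left(-34\right) = 501 \cdot 65 \left(-34\right) = 32565 \left(-34\right) = -1107210$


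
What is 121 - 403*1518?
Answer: -611633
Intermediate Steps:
121 - 403*1518 = 121 - 611754 = -611633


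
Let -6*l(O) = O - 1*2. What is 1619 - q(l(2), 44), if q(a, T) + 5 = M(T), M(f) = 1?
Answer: 1623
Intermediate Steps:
l(O) = 1/3 - O/6 (l(O) = -(O - 1*2)/6 = -(O - 2)/6 = -(-2 + O)/6 = 1/3 - O/6)
q(a, T) = -4 (q(a, T) = -5 + 1 = -4)
1619 - q(l(2), 44) = 1619 - 1*(-4) = 1619 + 4 = 1623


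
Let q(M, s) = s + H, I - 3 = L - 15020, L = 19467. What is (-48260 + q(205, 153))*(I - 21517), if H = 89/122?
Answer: 100165625655/122 ≈ 8.2103e+8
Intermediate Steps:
I = 4450 (I = 3 + (19467 - 15020) = 3 + 4447 = 4450)
H = 89/122 (H = 89*(1/122) = 89/122 ≈ 0.72951)
q(M, s) = 89/122 + s (q(M, s) = s + 89/122 = 89/122 + s)
(-48260 + q(205, 153))*(I - 21517) = (-48260 + (89/122 + 153))*(4450 - 21517) = (-48260 + 18755/122)*(-17067) = -5868965/122*(-17067) = 100165625655/122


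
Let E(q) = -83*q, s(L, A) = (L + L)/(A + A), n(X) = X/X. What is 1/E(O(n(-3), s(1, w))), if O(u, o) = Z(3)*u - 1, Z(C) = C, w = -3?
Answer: -1/166 ≈ -0.0060241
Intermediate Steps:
n(X) = 1
s(L, A) = L/A (s(L, A) = (2*L)/((2*A)) = (2*L)*(1/(2*A)) = L/A)
O(u, o) = -1 + 3*u (O(u, o) = 3*u - 1 = -1 + 3*u)
1/E(O(n(-3), s(1, w))) = 1/(-83*(-1 + 3*1)) = 1/(-83*(-1 + 3)) = 1/(-83*2) = 1/(-166) = -1/166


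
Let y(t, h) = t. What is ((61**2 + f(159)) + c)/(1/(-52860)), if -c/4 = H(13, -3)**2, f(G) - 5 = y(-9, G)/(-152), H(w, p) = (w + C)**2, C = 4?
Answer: 663583388505/38 ≈ 1.7463e+10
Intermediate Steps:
H(w, p) = (4 + w)**2 (H(w, p) = (w + 4)**2 = (4 + w)**2)
f(G) = 769/152 (f(G) = 5 - 9/(-152) = 5 - 9*(-1/152) = 5 + 9/152 = 769/152)
c = -334084 (c = -4*(4 + 13)**4 = -4*(17**2)**2 = -4*289**2 = -4*83521 = -334084)
((61**2 + f(159)) + c)/(1/(-52860)) = ((61**2 + 769/152) - 334084)/(1/(-52860)) = ((3721 + 769/152) - 334084)/(-1/52860) = (566361/152 - 334084)*(-52860) = -50214407/152*(-52860) = 663583388505/38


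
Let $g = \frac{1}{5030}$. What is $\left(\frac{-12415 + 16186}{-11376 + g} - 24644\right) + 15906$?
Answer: $- \frac{500018504032}{57221279} \approx -8738.3$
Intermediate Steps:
$g = \frac{1}{5030} \approx 0.00019881$
$\left(\frac{-12415 + 16186}{-11376 + g} - 24644\right) + 15906 = \left(\frac{-12415 + 16186}{-11376 + \frac{1}{5030}} - 24644\right) + 15906 = \left(\frac{3771}{- \frac{57221279}{5030}} - 24644\right) + 15906 = \left(3771 \left(- \frac{5030}{57221279}\right) - 24644\right) + 15906 = \left(- \frac{18968130}{57221279} - 24644\right) + 15906 = - \frac{1410180167806}{57221279} + 15906 = - \frac{500018504032}{57221279}$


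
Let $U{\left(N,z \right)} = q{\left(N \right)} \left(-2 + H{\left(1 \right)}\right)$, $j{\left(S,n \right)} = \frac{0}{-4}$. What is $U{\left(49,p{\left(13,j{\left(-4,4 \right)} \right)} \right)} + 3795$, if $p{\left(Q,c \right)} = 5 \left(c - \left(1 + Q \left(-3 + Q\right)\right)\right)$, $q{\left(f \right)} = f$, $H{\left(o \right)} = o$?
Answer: $3746$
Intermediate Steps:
$j{\left(S,n \right)} = 0$ ($j{\left(S,n \right)} = 0 \left(- \frac{1}{4}\right) = 0$)
$p{\left(Q,c \right)} = -5 + 5 c - 5 Q \left(-3 + Q\right)$ ($p{\left(Q,c \right)} = 5 \left(c - \left(1 + Q \left(-3 + Q\right)\right)\right) = 5 \left(-1 + c - Q \left(-3 + Q\right)\right) = -5 + 5 c - 5 Q \left(-3 + Q\right)$)
$U{\left(N,z \right)} = - N$ ($U{\left(N,z \right)} = N \left(-2 + 1\right) = N \left(-1\right) = - N$)
$U{\left(49,p{\left(13,j{\left(-4,4 \right)} \right)} \right)} + 3795 = \left(-1\right) 49 + 3795 = -49 + 3795 = 3746$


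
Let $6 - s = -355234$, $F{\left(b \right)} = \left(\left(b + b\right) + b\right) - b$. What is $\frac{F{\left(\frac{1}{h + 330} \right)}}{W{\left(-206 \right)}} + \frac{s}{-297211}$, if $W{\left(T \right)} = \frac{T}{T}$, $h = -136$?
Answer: $- \frac{34161069}{28829467} \approx -1.1849$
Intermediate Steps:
$W{\left(T \right)} = 1$
$F{\left(b \right)} = 2 b$ ($F{\left(b \right)} = \left(2 b + b\right) - b = 3 b - b = 2 b$)
$s = 355240$ ($s = 6 - -355234 = 6 + 355234 = 355240$)
$\frac{F{\left(\frac{1}{h + 330} \right)}}{W{\left(-206 \right)}} + \frac{s}{-297211} = \frac{2 \frac{1}{-136 + 330}}{1} + \frac{355240}{-297211} = \frac{2}{194} \cdot 1 + 355240 \left(- \frac{1}{297211}\right) = 2 \cdot \frac{1}{194} \cdot 1 - \frac{355240}{297211} = \frac{1}{97} \cdot 1 - \frac{355240}{297211} = \frac{1}{97} - \frac{355240}{297211} = - \frac{34161069}{28829467}$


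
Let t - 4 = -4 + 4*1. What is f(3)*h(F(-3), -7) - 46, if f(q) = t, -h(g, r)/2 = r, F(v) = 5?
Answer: 10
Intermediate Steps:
t = 4 (t = 4 + (-4 + 4*1) = 4 + (-4 + 4) = 4 + 0 = 4)
h(g, r) = -2*r
f(q) = 4
f(3)*h(F(-3), -7) - 46 = 4*(-2*(-7)) - 46 = 4*14 - 46 = 56 - 46 = 10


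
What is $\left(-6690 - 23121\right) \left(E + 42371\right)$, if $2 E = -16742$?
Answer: $-1013574000$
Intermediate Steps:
$E = -8371$ ($E = \frac{1}{2} \left(-16742\right) = -8371$)
$\left(-6690 - 23121\right) \left(E + 42371\right) = \left(-6690 - 23121\right) \left(-8371 + 42371\right) = \left(-29811\right) 34000 = -1013574000$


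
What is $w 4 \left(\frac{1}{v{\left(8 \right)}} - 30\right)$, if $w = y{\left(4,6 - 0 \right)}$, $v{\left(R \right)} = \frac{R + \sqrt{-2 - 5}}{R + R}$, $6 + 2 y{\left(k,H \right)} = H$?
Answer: $0$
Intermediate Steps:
$y{\left(k,H \right)} = -3 + \frac{H}{2}$
$v{\left(R \right)} = \frac{R + i \sqrt{7}}{2 R}$ ($v{\left(R \right)} = \frac{R + \sqrt{-7}}{2 R} = \left(R + i \sqrt{7}\right) \frac{1}{2 R} = \frac{R + i \sqrt{7}}{2 R}$)
$w = 0$ ($w = -3 + \frac{6 - 0}{2} = -3 + \frac{6 + 0}{2} = -3 + \frac{1}{2} \cdot 6 = -3 + 3 = 0$)
$w 4 \left(\frac{1}{v{\left(8 \right)}} - 30\right) = 0 \cdot 4 \left(\frac{1}{\frac{1}{2} \cdot \frac{1}{8} \left(8 + i \sqrt{7}\right)} - 30\right) = 0 \left(\frac{1}{\frac{1}{2} \cdot \frac{1}{8} \left(8 + i \sqrt{7}\right)} - 30\right) = 0 \left(\frac{1}{\frac{1}{2} + \frac{i \sqrt{7}}{16}} - 30\right) = 0 \left(-30 + \frac{1}{\frac{1}{2} + \frac{i \sqrt{7}}{16}}\right) = 0$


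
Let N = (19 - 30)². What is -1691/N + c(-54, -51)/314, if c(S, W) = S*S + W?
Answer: -184309/37994 ≈ -4.8510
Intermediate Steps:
N = 121 (N = (-11)² = 121)
c(S, W) = W + S² (c(S, W) = S² + W = W + S²)
-1691/N + c(-54, -51)/314 = -1691/121 + (-51 + (-54)²)/314 = -1691*1/121 + (-51 + 2916)*(1/314) = -1691/121 + 2865*(1/314) = -1691/121 + 2865/314 = -184309/37994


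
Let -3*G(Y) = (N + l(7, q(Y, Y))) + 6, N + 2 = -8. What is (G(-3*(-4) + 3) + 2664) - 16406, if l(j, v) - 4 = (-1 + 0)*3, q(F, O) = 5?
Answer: -13741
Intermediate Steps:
N = -10 (N = -2 - 8 = -10)
l(j, v) = 1 (l(j, v) = 4 + (-1 + 0)*3 = 4 - 1*3 = 4 - 3 = 1)
G(Y) = 1 (G(Y) = -((-10 + 1) + 6)/3 = -(-9 + 6)/3 = -⅓*(-3) = 1)
(G(-3*(-4) + 3) + 2664) - 16406 = (1 + 2664) - 16406 = 2665 - 16406 = -13741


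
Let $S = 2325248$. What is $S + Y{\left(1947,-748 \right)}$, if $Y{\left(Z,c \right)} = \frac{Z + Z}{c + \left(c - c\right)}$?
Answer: $\frac{79058255}{34} \approx 2.3252 \cdot 10^{6}$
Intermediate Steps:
$Y{\left(Z,c \right)} = \frac{2 Z}{c}$ ($Y{\left(Z,c \right)} = \frac{2 Z}{c + 0} = \frac{2 Z}{c}$)
$S + Y{\left(1947,-748 \right)} = 2325248 + 2 \cdot 1947 \frac{1}{-748} = 2325248 + 2 \cdot 1947 \left(- \frac{1}{748}\right) = 2325248 - \frac{177}{34} = \frac{79058255}{34}$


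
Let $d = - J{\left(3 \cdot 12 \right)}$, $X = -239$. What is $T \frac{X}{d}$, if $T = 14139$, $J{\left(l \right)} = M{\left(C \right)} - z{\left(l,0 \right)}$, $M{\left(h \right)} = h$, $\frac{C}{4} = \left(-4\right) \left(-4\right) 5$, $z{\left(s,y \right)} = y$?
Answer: $\frac{3379221}{320} \approx 10560.0$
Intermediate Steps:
$C = 320$ ($C = 4 \left(-4\right) \left(-4\right) 5 = 4 \cdot 16 \cdot 5 = 4 \cdot 80 = 320$)
$J{\left(l \right)} = 320$ ($J{\left(l \right)} = 320 - 0 = 320 + 0 = 320$)
$d = -320$ ($d = \left(-1\right) 320 = -320$)
$T \frac{X}{d} = 14139 \left(- \frac{239}{-320}\right) = 14139 \left(\left(-239\right) \left(- \frac{1}{320}\right)\right) = 14139 \cdot \frac{239}{320} = \frac{3379221}{320}$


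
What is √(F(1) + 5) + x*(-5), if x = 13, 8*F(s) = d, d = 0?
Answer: -65 + √5 ≈ -62.764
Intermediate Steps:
F(s) = 0 (F(s) = (⅛)*0 = 0)
√(F(1) + 5) + x*(-5) = √(0 + 5) + 13*(-5) = √5 - 65 = -65 + √5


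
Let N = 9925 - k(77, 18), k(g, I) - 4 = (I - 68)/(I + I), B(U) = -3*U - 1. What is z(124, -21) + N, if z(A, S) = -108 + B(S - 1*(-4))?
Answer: 177559/18 ≈ 9864.4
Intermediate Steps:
B(U) = -1 - 3*U
k(g, I) = 4 + (-68 + I)/(2*I) (k(g, I) = 4 + (I - 68)/(I + I) = 4 + (-68 + I)/((2*I)) = 4 + (-68 + I)*(1/(2*I)) = 4 + (-68 + I)/(2*I))
z(A, S) = -121 - 3*S (z(A, S) = -108 + (-1 - 3*(S - 1*(-4))) = -108 + (-1 - 3*(S + 4)) = -108 + (-1 - 3*(4 + S)) = -108 + (-1 + (-12 - 3*S)) = -108 + (-13 - 3*S) = -121 - 3*S)
N = 178603/18 (N = 9925 - (9/2 - 34/18) = 9925 - (9/2 - 34*1/18) = 9925 - (9/2 - 17/9) = 9925 - 1*47/18 = 9925 - 47/18 = 178603/18 ≈ 9922.4)
z(124, -21) + N = (-121 - 3*(-21)) + 178603/18 = (-121 + 63) + 178603/18 = -58 + 178603/18 = 177559/18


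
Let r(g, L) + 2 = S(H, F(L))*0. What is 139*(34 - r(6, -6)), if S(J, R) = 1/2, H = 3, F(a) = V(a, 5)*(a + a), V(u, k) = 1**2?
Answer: 5004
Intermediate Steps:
V(u, k) = 1
F(a) = 2*a (F(a) = 1*(a + a) = 1*(2*a) = 2*a)
S(J, R) = 1/2
r(g, L) = -2 (r(g, L) = -2 + (1/2)*0 = -2 + 0 = -2)
139*(34 - r(6, -6)) = 139*(34 - 1*(-2)) = 139*(34 + 2) = 139*36 = 5004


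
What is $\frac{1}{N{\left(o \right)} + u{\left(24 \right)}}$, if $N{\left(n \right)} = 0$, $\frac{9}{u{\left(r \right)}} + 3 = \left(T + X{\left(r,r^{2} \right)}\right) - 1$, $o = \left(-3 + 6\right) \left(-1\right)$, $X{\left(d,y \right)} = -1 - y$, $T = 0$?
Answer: $- \frac{581}{9} \approx -64.556$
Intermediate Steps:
$o = -3$ ($o = 3 \left(-1\right) = -3$)
$u{\left(r \right)} = \frac{9}{-5 - r^{2}}$ ($u{\left(r \right)} = \frac{9}{-3 + \left(\left(0 - \left(1 + r^{2}\right)\right) - 1\right)} = \frac{9}{-3 - \left(2 + r^{2}\right)} = \frac{9}{-5 - r^{2}}$)
$\frac{1}{N{\left(o \right)} + u{\left(24 \right)}} = \frac{1}{0 - \frac{9}{5 + 24^{2}}} = \frac{1}{0 - \frac{9}{5 + 576}} = \frac{1}{0 - \frac{9}{581}} = \frac{1}{- \frac{9}{581}} = - \frac{581}{9}$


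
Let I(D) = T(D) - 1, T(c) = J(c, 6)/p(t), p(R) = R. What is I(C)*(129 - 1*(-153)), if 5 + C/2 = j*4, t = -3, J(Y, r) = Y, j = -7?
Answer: 5922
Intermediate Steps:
T(c) = -c/3 (T(c) = c/(-3) = c*(-⅓) = -c/3)
C = -66 (C = -10 + 2*(-7*4) = -10 + 2*(-28) = -10 - 56 = -66)
I(D) = -1 - D/3 (I(D) = -D/3 - 1 = -1 - D/3)
I(C)*(129 - 1*(-153)) = (-1 - ⅓*(-66))*(129 - 1*(-153)) = (-1 + 22)*(129 + 153) = 21*282 = 5922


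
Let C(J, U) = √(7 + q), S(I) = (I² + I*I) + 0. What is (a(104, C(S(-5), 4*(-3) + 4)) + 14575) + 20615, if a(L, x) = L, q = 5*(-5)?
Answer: 35294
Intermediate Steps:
q = -25
S(I) = 2*I² (S(I) = (I² + I²) + 0 = 2*I² + 0 = 2*I²)
C(J, U) = 3*I*√2 (C(J, U) = √(7 - 25) = √(-18) = 3*I*√2)
(a(104, C(S(-5), 4*(-3) + 4)) + 14575) + 20615 = (104 + 14575) + 20615 = 14679 + 20615 = 35294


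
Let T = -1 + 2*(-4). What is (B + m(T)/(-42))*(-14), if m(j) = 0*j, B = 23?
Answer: -322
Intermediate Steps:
T = -9 (T = -1 - 8 = -9)
m(j) = 0
(B + m(T)/(-42))*(-14) = (23 + 0/(-42))*(-14) = (23 + 0*(-1/42))*(-14) = (23 + 0)*(-14) = 23*(-14) = -322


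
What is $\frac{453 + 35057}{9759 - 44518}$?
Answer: $- \frac{35510}{34759} \approx -1.0216$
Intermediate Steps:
$\frac{453 + 35057}{9759 - 44518} = \frac{35510}{-34759} = 35510 \left(- \frac{1}{34759}\right) = - \frac{35510}{34759}$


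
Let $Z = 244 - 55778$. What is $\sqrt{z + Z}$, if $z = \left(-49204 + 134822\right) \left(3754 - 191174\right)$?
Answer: $i \sqrt{16046581094} \approx 1.2668 \cdot 10^{5} i$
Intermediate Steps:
$Z = -55534$ ($Z = 244 - 55778 = -55534$)
$z = -16046525560$ ($z = 85618 \left(-187420\right) = -16046525560$)
$\sqrt{z + Z} = \sqrt{-16046525560 - 55534} = \sqrt{-16046581094} = i \sqrt{16046581094}$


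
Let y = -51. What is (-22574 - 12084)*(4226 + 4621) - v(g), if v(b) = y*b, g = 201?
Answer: -306609075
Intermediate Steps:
v(b) = -51*b
(-22574 - 12084)*(4226 + 4621) - v(g) = (-22574 - 12084)*(4226 + 4621) - (-51)*201 = -34658*8847 - 1*(-10251) = -306619326 + 10251 = -306609075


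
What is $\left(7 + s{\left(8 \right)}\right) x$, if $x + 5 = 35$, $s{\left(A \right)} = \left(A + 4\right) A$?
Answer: $3090$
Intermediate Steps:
$s{\left(A \right)} = A \left(4 + A\right)$ ($s{\left(A \right)} = \left(4 + A\right) A = A \left(4 + A\right)$)
$x = 30$ ($x = -5 + 35 = 30$)
$\left(7 + s{\left(8 \right)}\right) x = \left(7 + 8 \left(4 + 8\right)\right) 30 = \left(7 + 8 \cdot 12\right) 30 = \left(7 + 96\right) 30 = 103 \cdot 30 = 3090$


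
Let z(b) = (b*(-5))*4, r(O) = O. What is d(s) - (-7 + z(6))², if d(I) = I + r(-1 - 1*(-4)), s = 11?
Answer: -16115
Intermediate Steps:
z(b) = -20*b (z(b) = -5*b*4 = -20*b)
d(I) = 3 + I (d(I) = I + (-1 - 1*(-4)) = I + (-1 + 4) = I + 3 = 3 + I)
d(s) - (-7 + z(6))² = (3 + 11) - (-7 - 20*6)² = 14 - (-7 - 120)² = 14 - 1*(-127)² = 14 - 1*16129 = 14 - 16129 = -16115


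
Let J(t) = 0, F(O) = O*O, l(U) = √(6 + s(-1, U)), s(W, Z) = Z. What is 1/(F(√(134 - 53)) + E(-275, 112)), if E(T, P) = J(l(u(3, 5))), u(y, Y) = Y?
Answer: 1/81 ≈ 0.012346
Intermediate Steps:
l(U) = √(6 + U)
F(O) = O²
E(T, P) = 0
1/(F(√(134 - 53)) + E(-275, 112)) = 1/((√(134 - 53))² + 0) = 1/((√81)² + 0) = 1/(9² + 0) = 1/(81 + 0) = 1/81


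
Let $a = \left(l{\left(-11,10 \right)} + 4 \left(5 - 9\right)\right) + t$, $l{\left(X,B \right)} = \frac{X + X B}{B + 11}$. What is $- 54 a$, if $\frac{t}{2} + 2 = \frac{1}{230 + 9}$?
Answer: $\frac{2326626}{1673} \approx 1390.7$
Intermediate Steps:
$l{\left(X,B \right)} = \frac{X + B X}{11 + B}$
$t = - \frac{954}{239}$ ($t = -4 + \frac{2}{230 + 9} = -4 + \frac{2}{239} = - \frac{954}{239} \approx -3.9916$)
$a = - \frac{129257}{5019}$ ($a = \left(- \frac{11 \left(1 + 10\right)}{11 + 10} + 4 \left(5 - 9\right)\right) - \frac{954}{239} = \left(\left(-11\right) \frac{1}{21} \cdot 11 + 4 \left(-4\right)\right) - \frac{954}{239} = \left(\left(-11\right) \frac{1}{21} \cdot 11 - 16\right) - \frac{954}{239} = \left(- \frac{121}{21} - 16\right) - \frac{954}{239} = - \frac{457}{21} - \frac{954}{239} = - \frac{129257}{5019} \approx -25.754$)
$- 54 a = \left(-54\right) \left(- \frac{129257}{5019}\right) = \frac{2326626}{1673}$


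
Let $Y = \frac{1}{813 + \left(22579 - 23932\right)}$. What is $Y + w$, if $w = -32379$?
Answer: $- \frac{17484661}{540} \approx -32379.0$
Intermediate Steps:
$Y = - \frac{1}{540}$ ($Y = \frac{1}{813 + \left(22579 - 23932\right)} = \frac{1}{813 - 1353} = \frac{1}{-540} = - \frac{1}{540} \approx -0.0018519$)
$Y + w = - \frac{1}{540} - 32379 = - \frac{17484661}{540}$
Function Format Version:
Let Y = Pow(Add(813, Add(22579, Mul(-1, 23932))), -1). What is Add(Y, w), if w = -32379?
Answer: Rational(-17484661, 540) ≈ -32379.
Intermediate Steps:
Y = Rational(-1, 540) (Y = Pow(Add(813, Add(22579, -23932)), -1) = Pow(Add(813, -1353), -1) = Pow(-540, -1) = Rational(-1, 540) ≈ -0.0018519)
Add(Y, w) = Add(Rational(-1, 540), -32379) = Rational(-17484661, 540)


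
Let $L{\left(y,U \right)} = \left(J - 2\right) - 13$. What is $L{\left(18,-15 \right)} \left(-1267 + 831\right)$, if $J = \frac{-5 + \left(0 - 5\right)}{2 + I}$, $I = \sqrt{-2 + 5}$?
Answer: $15260 - 4360 \sqrt{3} \approx 7708.3$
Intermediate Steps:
$I = \sqrt{3} \approx 1.732$
$J = - \frac{10}{2 + \sqrt{3}}$ ($J = \frac{-5 + \left(0 - 5\right)}{2 + \sqrt{3}} = \frac{-5 - 5}{2 + \sqrt{3}} = - \frac{10}{2 + \sqrt{3}} \approx -2.6795$)
$L{\left(y,U \right)} = -35 + 10 \sqrt{3}$ ($L{\left(y,U \right)} = \left(\left(-20 + 10 \sqrt{3}\right) - 2\right) - 13 = \left(-22 + 10 \sqrt{3}\right) - 13 = -35 + 10 \sqrt{3}$)
$L{\left(18,-15 \right)} \left(-1267 + 831\right) = \left(-35 + 10 \sqrt{3}\right) \left(-1267 + 831\right) = \left(-35 + 10 \sqrt{3}\right) \left(-436\right) = 15260 - 4360 \sqrt{3}$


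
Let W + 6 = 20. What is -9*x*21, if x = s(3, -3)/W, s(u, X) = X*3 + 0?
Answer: 243/2 ≈ 121.50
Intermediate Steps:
W = 14 (W = -6 + 20 = 14)
s(u, X) = 3*X (s(u, X) = 3*X + 0 = 3*X)
x = -9/14 (x = (3*(-3))/14 = -9*1/14 = -9/14 ≈ -0.64286)
-9*x*21 = -9*(-9/14)*21 = (81/14)*21 = 243/2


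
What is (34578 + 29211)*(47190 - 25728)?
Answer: 1369039518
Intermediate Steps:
(34578 + 29211)*(47190 - 25728) = 63789*21462 = 1369039518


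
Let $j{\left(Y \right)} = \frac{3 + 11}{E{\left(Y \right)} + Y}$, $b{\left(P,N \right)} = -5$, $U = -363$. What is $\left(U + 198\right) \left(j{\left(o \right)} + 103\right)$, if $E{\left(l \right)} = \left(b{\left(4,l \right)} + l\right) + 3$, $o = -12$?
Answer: $- \frac{219780}{13} \approx -16906.0$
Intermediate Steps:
$E{\left(l \right)} = -2 + l$ ($E{\left(l \right)} = \left(-5 + l\right) + 3 = -2 + l$)
$j{\left(Y \right)} = \frac{14}{-2 + 2 Y}$ ($j{\left(Y \right)} = \frac{3 + 11}{\left(-2 + Y\right) + Y} = \frac{14}{-2 + 2 Y}$)
$\left(U + 198\right) \left(j{\left(o \right)} + 103\right) = \left(-363 + 198\right) \left(\frac{7}{-1 - 12} + 103\right) = - 165 \left(\frac{7}{-13} + 103\right) = - 165 \left(7 \left(- \frac{1}{13}\right) + 103\right) = - 165 \left(- \frac{7}{13} + 103\right) = \left(-165\right) \frac{1332}{13} = - \frac{219780}{13}$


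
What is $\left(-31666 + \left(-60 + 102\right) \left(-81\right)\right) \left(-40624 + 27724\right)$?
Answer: $452377200$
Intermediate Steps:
$\left(-31666 + \left(-60 + 102\right) \left(-81\right)\right) \left(-40624 + 27724\right) = \left(-31666 + 42 \left(-81\right)\right) \left(-12900\right) = \left(-31666 - 3402\right) \left(-12900\right) = \left(-35068\right) \left(-12900\right) = 452377200$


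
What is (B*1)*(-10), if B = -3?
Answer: 30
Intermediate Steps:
(B*1)*(-10) = -3*1*(-10) = -3*(-10) = 30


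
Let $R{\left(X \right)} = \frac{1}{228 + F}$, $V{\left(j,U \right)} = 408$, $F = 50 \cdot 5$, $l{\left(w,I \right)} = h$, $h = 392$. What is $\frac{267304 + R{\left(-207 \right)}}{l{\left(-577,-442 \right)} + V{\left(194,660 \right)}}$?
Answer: $\frac{127771313}{382400} \approx 334.13$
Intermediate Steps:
$l{\left(w,I \right)} = 392$
$F = 250$
$R{\left(X \right)} = \frac{1}{478}$ ($R{\left(X \right)} = \frac{1}{228 + 250} = \frac{1}{478}$)
$\frac{267304 + R{\left(-207 \right)}}{l{\left(-577,-442 \right)} + V{\left(194,660 \right)}} = \frac{267304 + \frac{1}{478}}{392 + 408} = \frac{127771313}{478 \cdot 800} = \frac{127771313}{478} \cdot \frac{1}{800} = \frac{127771313}{382400}$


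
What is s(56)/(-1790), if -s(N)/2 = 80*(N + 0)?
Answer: 896/179 ≈ 5.0056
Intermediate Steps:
s(N) = -160*N (s(N) = -160*(N + 0) = -160*N)
s(56)/(-1790) = -160*56/(-1790) = -8960*(-1/1790) = 896/179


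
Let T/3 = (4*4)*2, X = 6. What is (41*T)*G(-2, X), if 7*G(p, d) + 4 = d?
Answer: 7872/7 ≈ 1124.6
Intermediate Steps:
G(p, d) = -4/7 + d/7
T = 96 (T = 3*((4*4)*2) = 3*(16*2) = 3*32 = 96)
(41*T)*G(-2, X) = (41*96)*(-4/7 + (⅐)*6) = 3936*(-4/7 + 6/7) = 3936*(2/7) = 7872/7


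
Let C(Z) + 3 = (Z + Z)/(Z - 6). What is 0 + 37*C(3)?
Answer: -185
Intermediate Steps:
C(Z) = -3 + 2*Z/(-6 + Z) (C(Z) = -3 + (Z + Z)/(Z - 6) = -3 + (2*Z)/(-6 + Z) = -3 + 2*Z/(-6 + Z))
0 + 37*C(3) = 0 + 37*((18 - 1*3)/(-6 + 3)) = 0 + 37*((18 - 3)/(-3)) = 0 + 37*(-⅓*15) = 0 + 37*(-5) = 0 - 185 = -185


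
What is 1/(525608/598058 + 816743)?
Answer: 299029/244230105351 ≈ 1.2244e-6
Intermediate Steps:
1/(525608/598058 + 816743) = 1/(525608*(1/598058) + 816743) = 1/(262804/299029 + 816743) = 1/(244230105351/299029) = 299029/244230105351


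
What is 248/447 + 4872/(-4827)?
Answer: -326896/719223 ≈ -0.45451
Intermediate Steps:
248/447 + 4872/(-4827) = 248*(1/447) + 4872*(-1/4827) = 248/447 - 1624/1609 = -326896/719223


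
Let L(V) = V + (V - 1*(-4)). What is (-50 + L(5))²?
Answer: 1296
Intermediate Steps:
L(V) = 4 + 2*V (L(V) = V + (V + 4) = V + (4 + V) = 4 + 2*V)
(-50 + L(5))² = (-50 + (4 + 2*5))² = (-50 + (4 + 10))² = (-50 + 14)² = (-36)² = 1296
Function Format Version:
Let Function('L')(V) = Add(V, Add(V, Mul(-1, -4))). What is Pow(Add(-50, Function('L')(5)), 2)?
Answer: 1296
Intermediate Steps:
Function('L')(V) = Add(4, Mul(2, V)) (Function('L')(V) = Add(V, Add(V, 4)) = Add(V, Add(4, V)) = Add(4, Mul(2, V)))
Pow(Add(-50, Function('L')(5)), 2) = Pow(Add(-50, Add(4, Mul(2, 5))), 2) = Pow(Add(-50, Add(4, 10)), 2) = Pow(Add(-50, 14), 2) = Pow(-36, 2) = 1296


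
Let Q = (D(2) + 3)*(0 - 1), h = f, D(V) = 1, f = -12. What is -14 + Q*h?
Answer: 34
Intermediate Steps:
h = -12
Q = -4 (Q = (1 + 3)*(0 - 1) = 4*(-1) = -4)
-14 + Q*h = -14 - 4*(-12) = -14 + 48 = 34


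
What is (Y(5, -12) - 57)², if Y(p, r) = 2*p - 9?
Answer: 3136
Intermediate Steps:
Y(p, r) = -9 + 2*p
(Y(5, -12) - 57)² = ((-9 + 2*5) - 57)² = ((-9 + 10) - 57)² = (1 - 57)² = (-56)² = 3136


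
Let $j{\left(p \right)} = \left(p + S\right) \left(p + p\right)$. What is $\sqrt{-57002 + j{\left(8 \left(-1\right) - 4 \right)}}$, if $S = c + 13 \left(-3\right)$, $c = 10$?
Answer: $i \sqrt{56018} \approx 236.68 i$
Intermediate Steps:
$S = -29$ ($S = 10 + 13 \left(-3\right) = 10 - 39 = -29$)
$j{\left(p \right)} = 2 p \left(-29 + p\right)$ ($j{\left(p \right)} = \left(p - 29\right) \left(p + p\right) = \left(-29 + p\right) 2 p = 2 p \left(-29 + p\right)$)
$\sqrt{-57002 + j{\left(8 \left(-1\right) - 4 \right)}} = \sqrt{-57002 + 2 \left(8 \left(-1\right) - 4\right) \left(-29 + \left(8 \left(-1\right) - 4\right)\right)} = \sqrt{-57002 + 2 \left(-8 - 4\right) \left(-29 - 12\right)} = \sqrt{-57002 + 2 \left(-12\right) \left(-29 - 12\right)} = \sqrt{-57002 + 2 \left(-12\right) \left(-41\right)} = \sqrt{-57002 + 984} = \sqrt{-56018} = i \sqrt{56018}$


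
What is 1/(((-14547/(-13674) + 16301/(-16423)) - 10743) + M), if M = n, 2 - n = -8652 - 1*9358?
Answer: 74856034/544133846315 ≈ 0.00013757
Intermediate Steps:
n = 18012 (n = 2 - (-8652 - 1*9358) = 2 - (-8652 - 9358) = 2 - 1*(-18010) = 2 + 18010 = 18012)
M = 18012
1/(((-14547/(-13674) + 16301/(-16423)) - 10743) + M) = 1/(((-14547/(-13674) + 16301/(-16423)) - 10743) + 18012) = 1/(((-14547*(-1/13674) + 16301*(-1/16423)) - 10743) + 18012) = 1/(((4849/4558 - 16301/16423) - 10743) + 18012) = 1/((5335169/74856034 - 10743) + 18012) = 1/(-804173038093/74856034 + 18012) = 1/(544133846315/74856034) = 74856034/544133846315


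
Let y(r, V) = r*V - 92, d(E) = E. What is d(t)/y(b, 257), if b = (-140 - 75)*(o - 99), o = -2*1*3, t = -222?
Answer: -222/5801683 ≈ -3.8265e-5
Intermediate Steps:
o = -6 (o = -2*3 = -6)
b = 22575 (b = (-140 - 75)*(-6 - 99) = -215*(-105) = 22575)
y(r, V) = -92 + V*r (y(r, V) = V*r - 92 = -92 + V*r)
d(t)/y(b, 257) = -222/(-92 + 257*22575) = -222/(-92 + 5801775) = -222/5801683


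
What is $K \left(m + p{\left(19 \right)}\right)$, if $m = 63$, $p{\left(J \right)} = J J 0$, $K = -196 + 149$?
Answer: $-2961$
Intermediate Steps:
$K = -47$
$p{\left(J \right)} = 0$ ($p{\left(J \right)} = J^{2} \cdot 0 = 0$)
$K \left(m + p{\left(19 \right)}\right) = - 47 \left(63 + 0\right) = \left(-47\right) 63 = -2961$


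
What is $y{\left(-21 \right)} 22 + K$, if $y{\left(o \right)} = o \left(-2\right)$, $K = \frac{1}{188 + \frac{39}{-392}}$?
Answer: $\frac{68059460}{73657} \approx 924.0$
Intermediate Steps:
$K = \frac{392}{73657}$ ($K = \frac{1}{188 + 39 \left(- \frac{1}{392}\right)} = \frac{1}{188 - \frac{39}{392}} = \frac{1}{\frac{73657}{392}} = \frac{392}{73657} \approx 0.005322$)
$y{\left(o \right)} = - 2 o$
$y{\left(-21 \right)} 22 + K = \left(-2\right) \left(-21\right) 22 + \frac{392}{73657} = 42 \cdot 22 + \frac{392}{73657} = 924 + \frac{392}{73657} = \frac{68059460}{73657}$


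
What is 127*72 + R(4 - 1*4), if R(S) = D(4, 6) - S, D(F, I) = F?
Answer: 9148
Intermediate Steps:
R(S) = 4 - S
127*72 + R(4 - 1*4) = 127*72 + (4 - (4 - 1*4)) = 9144 + (4 - (4 - 4)) = 9144 + (4 - 1*0) = 9144 + (4 + 0) = 9144 + 4 = 9148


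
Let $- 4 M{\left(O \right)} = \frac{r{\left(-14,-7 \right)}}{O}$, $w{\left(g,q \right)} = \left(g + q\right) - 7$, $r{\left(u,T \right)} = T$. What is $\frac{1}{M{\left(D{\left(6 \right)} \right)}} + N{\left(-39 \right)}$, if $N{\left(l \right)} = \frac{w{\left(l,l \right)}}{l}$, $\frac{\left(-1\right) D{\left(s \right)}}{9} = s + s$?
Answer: $- \frac{16253}{273} \approx -59.535$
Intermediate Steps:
$w{\left(g,q \right)} = -7 + g + q$
$D{\left(s \right)} = - 18 s$ ($D{\left(s \right)} = - 9 \left(s + s\right) = - 9 \cdot 2 s = - 18 s$)
$M{\left(O \right)} = \frac{7}{4 O}$ ($M{\left(O \right)} = - \frac{\left(-7\right) \frac{1}{O}}{4} = \frac{7}{4 O}$)
$N{\left(l \right)} = \frac{-7 + 2 l}{l}$ ($N{\left(l \right)} = \frac{-7 + l + l}{l} = \frac{-7 + 2 l}{l}$)
$\frac{1}{M{\left(D{\left(6 \right)} \right)}} + N{\left(-39 \right)} = \frac{1}{\frac{7}{4} \frac{1}{\left(-18\right) 6}} + \left(2 - \frac{7}{-39}\right) = \frac{1}{\frac{7}{4} \frac{1}{-108}} + \left(2 - - \frac{7}{39}\right) = \frac{1}{\frac{7}{4} \left(- \frac{1}{108}\right)} + \left(2 + \frac{7}{39}\right) = \frac{1}{- \frac{7}{432}} + \frac{85}{39} = - \frac{432}{7} + \frac{85}{39} = - \frac{16253}{273}$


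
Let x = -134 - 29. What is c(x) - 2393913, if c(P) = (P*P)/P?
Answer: -2394076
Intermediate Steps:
x = -163
c(P) = P (c(P) = P²/P = P)
c(x) - 2393913 = -163 - 2393913 = -2394076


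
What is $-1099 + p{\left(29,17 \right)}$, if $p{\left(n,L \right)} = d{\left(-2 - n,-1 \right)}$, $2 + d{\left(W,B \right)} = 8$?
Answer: $-1093$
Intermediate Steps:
$d{\left(W,B \right)} = 6$ ($d{\left(W,B \right)} = -2 + 8 = 6$)
$p{\left(n,L \right)} = 6$
$-1099 + p{\left(29,17 \right)} = -1099 + 6 = -1093$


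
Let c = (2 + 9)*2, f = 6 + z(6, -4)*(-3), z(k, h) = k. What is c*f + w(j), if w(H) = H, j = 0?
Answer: -264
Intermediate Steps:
f = -12 (f = 6 + 6*(-3) = 6 - 18 = -12)
c = 22 (c = 11*2 = 22)
c*f + w(j) = 22*(-12) + 0 = -264 + 0 = -264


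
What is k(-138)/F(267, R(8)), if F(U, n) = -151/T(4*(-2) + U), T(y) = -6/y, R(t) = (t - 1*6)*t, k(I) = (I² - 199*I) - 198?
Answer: 277848/39109 ≈ 7.1045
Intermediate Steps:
k(I) = -198 + I² - 199*I
R(t) = t*(-6 + t) (R(t) = (t - 6)*t = (-6 + t)*t = t*(-6 + t))
F(U, n) = -604/3 + 151*U/6 (F(U, n) = -(604/3 - 151*U/6) = -151*(4/3 - U/6) = -604/3 + 151*U/6)
k(-138)/F(267, R(8)) = (-198 + (-138)² - 199*(-138))/(-604/3 + (151/6)*267) = (-198 + 19044 + 27462)/(-604/3 + 13439/2) = 46308/(39109/6) = 46308*(6/39109) = 277848/39109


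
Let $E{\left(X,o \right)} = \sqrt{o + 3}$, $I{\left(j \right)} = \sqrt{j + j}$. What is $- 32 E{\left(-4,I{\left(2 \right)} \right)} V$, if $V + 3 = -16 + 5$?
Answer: $448 \sqrt{5} \approx 1001.8$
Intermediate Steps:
$I{\left(j \right)} = \sqrt{2} \sqrt{j}$ ($I{\left(j \right)} = \sqrt{2 j} = \sqrt{2} \sqrt{j}$)
$E{\left(X,o \right)} = \sqrt{3 + o}$
$V = -14$ ($V = -3 + \left(-16 + 5\right) = -3 - 11 = -14$)
$- 32 E{\left(-4,I{\left(2 \right)} \right)} V = - 32 \sqrt{3 + \sqrt{2} \sqrt{2}} \left(-14\right) = - 32 \sqrt{3 + 2} \left(-14\right) = - 32 \sqrt{5} \left(-14\right) = 448 \sqrt{5}$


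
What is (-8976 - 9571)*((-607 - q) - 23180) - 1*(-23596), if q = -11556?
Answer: 226871953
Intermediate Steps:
(-8976 - 9571)*((-607 - q) - 23180) - 1*(-23596) = (-8976 - 9571)*((-607 - 1*(-11556)) - 23180) - 1*(-23596) = -18547*((-607 + 11556) - 23180) + 23596 = -18547*(10949 - 23180) + 23596 = -18547*(-12231) + 23596 = 226848357 + 23596 = 226871953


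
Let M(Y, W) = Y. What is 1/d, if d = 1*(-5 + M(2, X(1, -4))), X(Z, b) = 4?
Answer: -⅓ ≈ -0.33333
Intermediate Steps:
d = -3 (d = 1*(-5 + 2) = 1*(-3) = -3)
1/d = 1/(-3) = -⅓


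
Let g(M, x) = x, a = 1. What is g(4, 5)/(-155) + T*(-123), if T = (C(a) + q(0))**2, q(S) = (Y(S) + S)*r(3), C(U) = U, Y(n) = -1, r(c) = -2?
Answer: -34318/31 ≈ -1107.0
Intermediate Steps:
q(S) = 2 - 2*S (q(S) = (-1 + S)*(-2) = 2 - 2*S)
T = 9 (T = (1 + (2 - 2*0))**2 = (1 + (2 + 0))**2 = (1 + 2)**2 = 3**2 = 9)
g(4, 5)/(-155) + T*(-123) = 5/(-155) + 9*(-123) = 5*(-1/155) - 1107 = -1/31 - 1107 = -34318/31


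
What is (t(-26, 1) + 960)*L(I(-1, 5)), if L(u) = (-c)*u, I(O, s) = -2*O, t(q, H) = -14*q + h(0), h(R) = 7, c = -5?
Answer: 13310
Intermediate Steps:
t(q, H) = 7 - 14*q (t(q, H) = -14*q + 7 = 7 - 14*q)
L(u) = 5*u (L(u) = (-1*(-5))*u = 5*u)
(t(-26, 1) + 960)*L(I(-1, 5)) = ((7 - 14*(-26)) + 960)*(5*(-2*(-1))) = ((7 + 364) + 960)*(5*2) = (371 + 960)*10 = 1331*10 = 13310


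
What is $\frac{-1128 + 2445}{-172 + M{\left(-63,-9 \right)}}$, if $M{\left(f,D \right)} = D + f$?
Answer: $- \frac{1317}{244} \approx -5.3975$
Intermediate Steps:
$\frac{-1128 + 2445}{-172 + M{\left(-63,-9 \right)}} = \frac{-1128 + 2445}{-172 - 72} = \frac{1317}{-172 - 72} = \frac{1317}{-244} = 1317 \left(- \frac{1}{244}\right) = - \frac{1317}{244}$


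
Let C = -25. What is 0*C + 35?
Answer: 35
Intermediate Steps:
0*C + 35 = 0*(-25) + 35 = 0 + 35 = 35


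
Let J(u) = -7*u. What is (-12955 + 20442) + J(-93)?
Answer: 8138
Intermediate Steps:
(-12955 + 20442) + J(-93) = (-12955 + 20442) - 7*(-93) = 7487 + 651 = 8138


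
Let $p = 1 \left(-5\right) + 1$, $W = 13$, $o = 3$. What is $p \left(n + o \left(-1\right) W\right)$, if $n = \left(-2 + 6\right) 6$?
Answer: $60$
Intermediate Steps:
$p = -4$ ($p = -5 + 1 = -4$)
$n = 24$ ($n = 4 \cdot 6 = 24$)
$p \left(n + o \left(-1\right) W\right) = - 4 \left(24 + 3 \left(-1\right) 13\right) = - 4 \left(24 - 39\right) = \left(-4\right) \left(-15\right) = 60$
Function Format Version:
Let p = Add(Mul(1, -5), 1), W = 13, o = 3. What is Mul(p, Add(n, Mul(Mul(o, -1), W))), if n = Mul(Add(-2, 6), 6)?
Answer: 60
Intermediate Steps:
p = -4 (p = Add(-5, 1) = -4)
n = 24 (n = Mul(4, 6) = 24)
Mul(p, Add(n, Mul(Mul(o, -1), W))) = Mul(-4, Add(24, Mul(Mul(3, -1), 13))) = Mul(-4, Add(24, Mul(-3, 13))) = Mul(-4, Add(24, -39)) = Mul(-4, -15) = 60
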